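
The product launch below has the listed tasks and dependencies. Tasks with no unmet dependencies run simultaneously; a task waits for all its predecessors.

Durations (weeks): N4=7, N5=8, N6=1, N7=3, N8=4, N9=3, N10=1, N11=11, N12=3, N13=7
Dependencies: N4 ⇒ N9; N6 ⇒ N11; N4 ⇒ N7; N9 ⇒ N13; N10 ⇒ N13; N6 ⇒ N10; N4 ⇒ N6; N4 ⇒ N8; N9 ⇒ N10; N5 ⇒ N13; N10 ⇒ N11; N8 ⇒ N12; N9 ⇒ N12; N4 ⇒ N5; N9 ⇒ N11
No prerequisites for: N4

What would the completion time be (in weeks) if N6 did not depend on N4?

22

Original critical path: N4→N5→N13 = 7+8+7 = 22 ⇒ 22 weeks.
Without N4→N6, N6's earliest start moves from 7 to 0.
The longest chain is now N4→N5→N13 = 7+8+7 = 22, so the job takes 22 weeks.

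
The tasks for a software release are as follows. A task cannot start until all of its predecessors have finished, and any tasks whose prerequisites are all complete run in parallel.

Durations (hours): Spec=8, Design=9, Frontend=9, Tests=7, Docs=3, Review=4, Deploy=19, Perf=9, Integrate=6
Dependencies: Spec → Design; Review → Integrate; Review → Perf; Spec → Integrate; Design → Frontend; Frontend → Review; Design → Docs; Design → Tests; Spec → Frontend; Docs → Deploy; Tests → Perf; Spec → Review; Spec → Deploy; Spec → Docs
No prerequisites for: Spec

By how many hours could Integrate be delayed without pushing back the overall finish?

Critical path: Spec→Design→Frontend→Review→Perf = 8+9+9+4+9 = 39, so the finish is 39 hours.
Longest path through Integrate: 36 hours (earliest finish 36, latest finish 39).
Slack of Integrate = 33 − 30 = 3 hours.

3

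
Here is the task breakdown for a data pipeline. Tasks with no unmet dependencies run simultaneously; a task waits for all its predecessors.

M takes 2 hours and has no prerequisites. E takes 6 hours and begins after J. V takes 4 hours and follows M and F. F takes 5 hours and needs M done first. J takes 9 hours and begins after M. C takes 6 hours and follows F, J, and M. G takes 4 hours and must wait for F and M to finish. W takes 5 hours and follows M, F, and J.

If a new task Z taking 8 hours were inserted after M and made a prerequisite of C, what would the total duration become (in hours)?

17

Originally the plan takes 17 hours.
With Z inserted, C now waits for max(F, J, M, Z).
New critical path: M→J→C = 2+9+6 = 17 ⇒ 17 hours.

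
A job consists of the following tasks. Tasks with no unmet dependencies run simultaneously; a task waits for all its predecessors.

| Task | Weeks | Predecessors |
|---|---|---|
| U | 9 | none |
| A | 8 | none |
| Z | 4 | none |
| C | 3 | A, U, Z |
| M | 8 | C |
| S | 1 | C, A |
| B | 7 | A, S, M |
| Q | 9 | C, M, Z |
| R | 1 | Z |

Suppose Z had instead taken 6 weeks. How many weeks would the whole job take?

Critical path before the change: U→C→M→Q = 9+3+8+9 = 29 giving 29 weeks.
Z is off the critical path — its longest chain is 24 weeks, giving 5 of slack.
That remains the longest chain; total 29 weeks.

29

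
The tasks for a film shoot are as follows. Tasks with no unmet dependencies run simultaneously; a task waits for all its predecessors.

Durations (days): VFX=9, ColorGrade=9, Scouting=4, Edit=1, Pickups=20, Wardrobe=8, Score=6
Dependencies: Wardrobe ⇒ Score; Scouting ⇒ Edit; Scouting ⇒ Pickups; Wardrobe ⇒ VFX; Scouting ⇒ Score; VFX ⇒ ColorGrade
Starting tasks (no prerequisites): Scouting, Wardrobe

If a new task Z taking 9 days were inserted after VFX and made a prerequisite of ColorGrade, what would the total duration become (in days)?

35

Originally the film shoot takes 26 days.
With Z inserted, ColorGrade now waits for max(VFX, Z).
New critical path: Wardrobe→VFX→Z→ColorGrade = 8+9+9+9 = 35 ⇒ 35 days.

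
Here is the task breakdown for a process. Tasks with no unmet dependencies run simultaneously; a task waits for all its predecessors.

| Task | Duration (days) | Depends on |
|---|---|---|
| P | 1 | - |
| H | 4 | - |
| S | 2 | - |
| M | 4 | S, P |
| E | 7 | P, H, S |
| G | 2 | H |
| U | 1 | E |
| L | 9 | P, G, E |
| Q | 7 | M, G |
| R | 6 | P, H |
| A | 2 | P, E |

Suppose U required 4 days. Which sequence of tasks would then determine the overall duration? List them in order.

Baseline: H→E→L = 4+7+9 = 20 → 20 days.
U is off the critical path — its longest chain is 12 days, giving 8 of slack.
The critical path is still H→E→L; finish is now 20 days.

H, E, L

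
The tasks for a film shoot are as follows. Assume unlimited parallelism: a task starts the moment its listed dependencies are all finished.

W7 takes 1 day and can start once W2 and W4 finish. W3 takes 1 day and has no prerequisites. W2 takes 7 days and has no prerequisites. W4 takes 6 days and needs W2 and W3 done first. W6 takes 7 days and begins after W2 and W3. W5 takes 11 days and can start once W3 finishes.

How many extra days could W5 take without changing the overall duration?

The longest chain is W2→W4→W7 = 7+6+1 = 14; overall finish 14 days.
The longest chain containing W5 totals 12 days.
So W5 can slip 14 − 12 = 2 days.

2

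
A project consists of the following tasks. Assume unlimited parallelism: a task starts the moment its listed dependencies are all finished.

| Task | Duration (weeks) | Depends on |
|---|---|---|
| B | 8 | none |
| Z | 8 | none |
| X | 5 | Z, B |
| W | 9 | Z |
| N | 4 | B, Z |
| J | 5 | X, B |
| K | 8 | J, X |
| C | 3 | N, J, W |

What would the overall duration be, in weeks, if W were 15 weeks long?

Actual critical path: B→X→J→K = 8+5+5+8 = 26 ⇒ 26 weeks.
W is off the critical path — its longest chain is 20 weeks, giving 6 of slack.
No other chain overtakes it, so the finish is 26 weeks.

26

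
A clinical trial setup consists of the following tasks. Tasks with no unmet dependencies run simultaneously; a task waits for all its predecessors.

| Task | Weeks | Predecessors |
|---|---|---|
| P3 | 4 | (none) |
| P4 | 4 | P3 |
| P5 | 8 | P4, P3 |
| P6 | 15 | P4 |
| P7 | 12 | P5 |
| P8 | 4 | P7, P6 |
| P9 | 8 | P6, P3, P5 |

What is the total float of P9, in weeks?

1

Critical path: P3→P4→P5→P7→P8 = 4+4+8+12+4 = 32, so the finish is 32 weeks.
The longest chain containing P9 totals 31 weeks.
Slack of P9 = 24 − 23 = 1 week.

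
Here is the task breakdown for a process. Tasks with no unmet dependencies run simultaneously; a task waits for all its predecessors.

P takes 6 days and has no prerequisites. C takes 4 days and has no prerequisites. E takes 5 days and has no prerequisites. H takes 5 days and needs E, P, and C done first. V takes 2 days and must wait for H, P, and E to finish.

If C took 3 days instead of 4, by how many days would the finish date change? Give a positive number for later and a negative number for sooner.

Baseline: P→H→V = 6+5+2 = 13 → 13 days.
C is off the critical path — its longest chain is 11 days, giving 2 of slack.
That remains the longest chain; total 13 days.
Change in finish: 13 − 13 = +0 days.

0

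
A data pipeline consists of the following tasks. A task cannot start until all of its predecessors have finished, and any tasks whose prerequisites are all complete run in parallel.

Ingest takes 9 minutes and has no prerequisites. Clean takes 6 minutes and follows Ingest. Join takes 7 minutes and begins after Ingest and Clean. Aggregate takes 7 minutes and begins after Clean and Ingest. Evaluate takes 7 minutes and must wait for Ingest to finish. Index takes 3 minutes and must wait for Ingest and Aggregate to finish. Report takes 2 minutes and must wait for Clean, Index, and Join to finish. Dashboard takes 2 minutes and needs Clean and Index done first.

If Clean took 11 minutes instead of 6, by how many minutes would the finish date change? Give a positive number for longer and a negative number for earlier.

5

Critical path before the change: Ingest→Clean→Aggregate→Index→Report = 9+6+7+3+2 = 27 giving 27 minutes.
Clean lies on that path, so at 11 minutes the path becomes 32 minutes.
The critical path is still Ingest→Clean→Aggregate→Index→Report; finish is now 32 minutes.
Change in finish: 32 − 27 = +5 minutes.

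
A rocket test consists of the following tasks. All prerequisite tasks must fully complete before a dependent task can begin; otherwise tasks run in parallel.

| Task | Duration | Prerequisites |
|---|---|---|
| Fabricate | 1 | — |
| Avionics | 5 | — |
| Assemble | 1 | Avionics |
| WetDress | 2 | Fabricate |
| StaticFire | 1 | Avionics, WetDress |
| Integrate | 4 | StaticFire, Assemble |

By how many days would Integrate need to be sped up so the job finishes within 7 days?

3

Current finish: 10 days; target: 7.
Integrate is on every critical path, so each day cut from Integrate cuts the finish by one (this holds down to a finish of 7).
Need 10 − 7 = 3 days off Integrate → Integrate becomes 1 day, finish becomes 7.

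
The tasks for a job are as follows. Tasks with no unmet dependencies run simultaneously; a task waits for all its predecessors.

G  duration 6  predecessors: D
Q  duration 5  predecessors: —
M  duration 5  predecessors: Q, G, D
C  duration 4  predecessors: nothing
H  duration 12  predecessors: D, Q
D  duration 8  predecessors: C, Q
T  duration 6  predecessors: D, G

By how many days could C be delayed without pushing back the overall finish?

1

Critical path: Q→D→G→T = 5+8+6+6 = 25, so the finish is 25 days.
Longest path through C: 24 days (earliest finish 4, latest finish 5).
Slack of C = 1 − 0 = 1 day.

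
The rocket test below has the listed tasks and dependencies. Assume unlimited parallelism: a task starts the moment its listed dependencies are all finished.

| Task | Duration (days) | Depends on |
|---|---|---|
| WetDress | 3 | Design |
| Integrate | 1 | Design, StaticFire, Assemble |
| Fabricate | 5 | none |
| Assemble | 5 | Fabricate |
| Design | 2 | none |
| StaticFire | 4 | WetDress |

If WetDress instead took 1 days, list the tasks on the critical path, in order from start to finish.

Critical path before the change: Fabricate→Assemble→Integrate = 5+5+1 = 11 giving 11 days.
WetDress is off the critical path — its longest chain is 10 days, giving 1 of slack.
The critical path is still Fabricate→Assemble→Integrate; finish is now 11 days.

Fabricate, Assemble, Integrate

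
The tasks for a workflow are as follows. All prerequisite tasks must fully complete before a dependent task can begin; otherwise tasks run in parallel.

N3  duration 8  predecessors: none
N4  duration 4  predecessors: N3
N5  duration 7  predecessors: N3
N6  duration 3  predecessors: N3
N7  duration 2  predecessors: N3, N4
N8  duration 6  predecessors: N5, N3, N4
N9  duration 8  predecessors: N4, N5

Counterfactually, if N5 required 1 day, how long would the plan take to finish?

20

The binding path is N3→N5→N9 = 8+7+8 = 23; finish at 23 days.
N5 is on the critical path; changing it to 1 makes that path 17 days.
New critical path: N3→N4→N9 = 8+4+8 = 20 ⇒ 20 days.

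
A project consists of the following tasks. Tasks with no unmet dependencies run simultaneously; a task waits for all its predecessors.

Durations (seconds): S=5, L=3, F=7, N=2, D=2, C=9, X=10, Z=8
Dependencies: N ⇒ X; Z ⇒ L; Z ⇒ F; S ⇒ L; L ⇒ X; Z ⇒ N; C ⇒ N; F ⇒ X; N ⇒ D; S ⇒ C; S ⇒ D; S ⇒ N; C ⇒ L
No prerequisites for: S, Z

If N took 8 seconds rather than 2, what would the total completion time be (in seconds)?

The binding path is S→C→L→X = 5+9+3+10 = 27; finish at 27 seconds.
N has 1 second of float (longest path through it is 26).
New critical path: S→C→N→X = 5+9+8+10 = 32 ⇒ 32 seconds.

32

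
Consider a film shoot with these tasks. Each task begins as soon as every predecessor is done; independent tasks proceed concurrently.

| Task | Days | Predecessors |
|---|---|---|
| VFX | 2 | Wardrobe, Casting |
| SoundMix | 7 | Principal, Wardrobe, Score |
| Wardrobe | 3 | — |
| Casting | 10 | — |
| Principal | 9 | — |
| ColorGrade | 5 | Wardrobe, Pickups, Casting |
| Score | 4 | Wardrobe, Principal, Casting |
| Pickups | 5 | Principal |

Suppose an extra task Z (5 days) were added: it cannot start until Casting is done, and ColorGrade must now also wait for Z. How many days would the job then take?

21

Originally the job takes 21 days.
With Z inserted, ColorGrade now waits for max(Wardrobe, Pickups, Casting, Z).
New critical path: Casting→Score→SoundMix = 10+4+7 = 21 ⇒ 21 days.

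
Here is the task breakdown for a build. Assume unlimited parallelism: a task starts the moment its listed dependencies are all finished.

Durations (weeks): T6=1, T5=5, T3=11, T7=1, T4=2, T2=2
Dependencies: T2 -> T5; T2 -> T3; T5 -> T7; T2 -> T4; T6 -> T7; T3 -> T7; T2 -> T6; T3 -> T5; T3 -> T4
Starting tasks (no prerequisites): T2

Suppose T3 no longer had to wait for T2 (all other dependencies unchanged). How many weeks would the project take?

Before: longest chain T2→T3→T5→T7 = 2+11+5+1 = 19, finish 19.
Without T2→T3, T3's earliest start moves from 2 to 0.
New critical path: T3→T5→T7 = 11+5+1 = 17 ⇒ 17 weeks.

17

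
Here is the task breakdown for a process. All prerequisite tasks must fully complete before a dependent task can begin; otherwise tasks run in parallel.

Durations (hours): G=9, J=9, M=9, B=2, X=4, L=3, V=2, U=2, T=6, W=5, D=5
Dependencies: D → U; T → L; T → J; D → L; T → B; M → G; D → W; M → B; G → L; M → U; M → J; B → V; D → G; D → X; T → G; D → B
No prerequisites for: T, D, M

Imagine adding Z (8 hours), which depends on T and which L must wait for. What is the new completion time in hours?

Originally the process takes 21 hours.
With Z inserted, L now waits for max(D, G, T, Z).
New critical path: M→G→L = 9+9+3 = 21 ⇒ 21 hours.

21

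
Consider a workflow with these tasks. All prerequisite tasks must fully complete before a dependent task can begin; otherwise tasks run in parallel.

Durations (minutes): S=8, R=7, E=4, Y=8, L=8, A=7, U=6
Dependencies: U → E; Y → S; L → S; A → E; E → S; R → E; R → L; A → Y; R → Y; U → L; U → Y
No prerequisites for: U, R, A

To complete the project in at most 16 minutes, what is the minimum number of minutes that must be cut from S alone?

7

Current finish: 23 minutes; target: 16.
S is on every critical path, so each minute cut from S cuts the finish by one (this holds down to a finish of 16).
Need 23 − 16 = 7 minutes off S → S becomes 1 minute, finish becomes 16.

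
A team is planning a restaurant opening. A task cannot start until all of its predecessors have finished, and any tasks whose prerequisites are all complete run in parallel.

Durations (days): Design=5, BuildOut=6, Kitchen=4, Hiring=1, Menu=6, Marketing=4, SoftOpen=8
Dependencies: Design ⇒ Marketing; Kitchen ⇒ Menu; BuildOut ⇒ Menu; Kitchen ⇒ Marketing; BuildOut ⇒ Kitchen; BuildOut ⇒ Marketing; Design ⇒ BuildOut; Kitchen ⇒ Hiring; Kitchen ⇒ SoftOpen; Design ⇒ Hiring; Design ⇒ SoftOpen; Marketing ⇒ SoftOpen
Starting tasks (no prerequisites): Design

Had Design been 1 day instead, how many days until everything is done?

23

Critical path before the change: Design→BuildOut→Kitchen→Marketing→SoftOpen = 5+6+4+4+8 = 27 giving 27 days.
Design is on the critical path; changing it to 1 makes that path 23 days.
That remains the longest chain; total 23 days.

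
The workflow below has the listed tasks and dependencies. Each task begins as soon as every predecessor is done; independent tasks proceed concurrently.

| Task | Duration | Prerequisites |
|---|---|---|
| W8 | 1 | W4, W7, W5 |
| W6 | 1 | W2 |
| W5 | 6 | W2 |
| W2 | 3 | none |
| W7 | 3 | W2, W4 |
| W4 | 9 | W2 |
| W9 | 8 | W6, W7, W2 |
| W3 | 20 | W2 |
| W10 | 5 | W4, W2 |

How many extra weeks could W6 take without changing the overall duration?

The longest chain is W2→W3 = 3+20 = 23; overall finish 23 weeks.
Longest path through W6: 12 weeks (earliest finish 4, latest finish 15).
Float = 23 − 12 = 11.

11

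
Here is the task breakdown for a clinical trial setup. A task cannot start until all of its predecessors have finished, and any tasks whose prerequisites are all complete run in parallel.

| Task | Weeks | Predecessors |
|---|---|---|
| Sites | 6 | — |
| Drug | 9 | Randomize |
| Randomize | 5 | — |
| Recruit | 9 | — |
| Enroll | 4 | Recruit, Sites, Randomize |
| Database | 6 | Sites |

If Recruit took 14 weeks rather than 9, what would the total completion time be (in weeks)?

18

As given, the longest chain is Randomize→Drug = 5+9 = 14, so the finish is 14 weeks.
Recruit is off the critical path — its longest chain is 13 weeks, giving 1 of slack.
New critical path: Recruit→Enroll = 14+4 = 18 ⇒ 18 weeks.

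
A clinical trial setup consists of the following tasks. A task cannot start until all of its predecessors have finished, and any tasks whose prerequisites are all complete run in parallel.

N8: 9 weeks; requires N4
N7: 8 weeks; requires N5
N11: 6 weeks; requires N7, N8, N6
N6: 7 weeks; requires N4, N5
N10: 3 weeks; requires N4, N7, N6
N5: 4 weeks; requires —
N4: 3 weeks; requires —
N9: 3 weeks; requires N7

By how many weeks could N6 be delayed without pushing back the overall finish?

The longest chain is N4→N8→N11 = 3+9+6 = 18; overall finish 18 weeks.
N6 finishes as early as 11 and must finish by 12.
So N6 can slip 12 − 11 = 1 week.

1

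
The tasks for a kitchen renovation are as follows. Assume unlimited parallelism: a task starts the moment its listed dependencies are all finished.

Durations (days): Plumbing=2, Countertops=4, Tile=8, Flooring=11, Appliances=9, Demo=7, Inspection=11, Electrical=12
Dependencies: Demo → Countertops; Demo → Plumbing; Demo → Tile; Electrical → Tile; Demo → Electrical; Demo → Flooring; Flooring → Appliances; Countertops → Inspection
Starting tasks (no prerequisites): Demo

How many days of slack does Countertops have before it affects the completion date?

The longest chain is Demo→Electrical→Tile = 7+12+8 = 27; overall finish 27 days.
Countertops finishes as early as 11 and must finish by 16.
Float = 27 − 22 = 5.

5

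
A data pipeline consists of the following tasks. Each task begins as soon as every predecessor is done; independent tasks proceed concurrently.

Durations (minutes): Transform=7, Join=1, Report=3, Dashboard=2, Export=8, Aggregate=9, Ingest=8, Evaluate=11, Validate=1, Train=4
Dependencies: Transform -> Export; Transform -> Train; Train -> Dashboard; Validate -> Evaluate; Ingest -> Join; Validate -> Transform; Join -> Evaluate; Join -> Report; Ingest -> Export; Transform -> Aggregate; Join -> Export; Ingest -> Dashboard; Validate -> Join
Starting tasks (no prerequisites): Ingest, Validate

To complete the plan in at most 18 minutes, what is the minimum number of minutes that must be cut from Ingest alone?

Current finish: 20 minutes; target: 18.
Ingest is on every critical path, so each minute cut from Ingest cuts the finish by one (this holds down to a finish of 17).
Need 20 − 18 = 2 minutes off Ingest → Ingest becomes 6 minutes, finish becomes 18.

2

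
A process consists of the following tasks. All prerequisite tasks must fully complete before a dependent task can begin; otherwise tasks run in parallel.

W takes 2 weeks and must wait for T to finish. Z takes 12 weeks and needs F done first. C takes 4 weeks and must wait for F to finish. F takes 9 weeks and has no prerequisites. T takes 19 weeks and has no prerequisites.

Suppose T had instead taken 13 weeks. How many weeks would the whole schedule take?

21

Actual critical path: T→W = 19+2 = 21 ⇒ 21 weeks.
T lies on that path, so at 13 weeks the path becomes 15 weeks.
The binding chain switches to F→Z = 9+12 = 21; finish 21 weeks.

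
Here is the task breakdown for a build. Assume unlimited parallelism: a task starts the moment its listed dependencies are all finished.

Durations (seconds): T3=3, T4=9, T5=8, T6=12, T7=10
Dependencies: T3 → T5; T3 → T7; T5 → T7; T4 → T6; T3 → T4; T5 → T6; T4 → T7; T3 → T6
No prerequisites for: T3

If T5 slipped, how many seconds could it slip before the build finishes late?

1

T3→T4→T6 = 3+9+12 = 24 sets the makespan at 24 seconds.
The longest chain containing T5 totals 23 seconds.
So T5 can slip 12 − 11 = 1 second.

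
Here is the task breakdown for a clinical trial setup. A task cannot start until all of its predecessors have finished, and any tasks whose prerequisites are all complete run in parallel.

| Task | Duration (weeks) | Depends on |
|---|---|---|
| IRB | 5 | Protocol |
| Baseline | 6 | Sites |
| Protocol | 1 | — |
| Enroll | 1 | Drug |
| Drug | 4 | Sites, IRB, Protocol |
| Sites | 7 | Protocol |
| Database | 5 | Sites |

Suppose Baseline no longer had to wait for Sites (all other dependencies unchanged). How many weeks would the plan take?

Original critical path: Protocol→Sites→Baseline = 1+7+6 = 14 ⇒ 14 weeks.
Without Sites→Baseline, Baseline's earliest start moves from 8 to 0.
New critical path: Protocol→Sites→Drug→Enroll = 1+7+4+1 = 13 ⇒ 13 weeks.

13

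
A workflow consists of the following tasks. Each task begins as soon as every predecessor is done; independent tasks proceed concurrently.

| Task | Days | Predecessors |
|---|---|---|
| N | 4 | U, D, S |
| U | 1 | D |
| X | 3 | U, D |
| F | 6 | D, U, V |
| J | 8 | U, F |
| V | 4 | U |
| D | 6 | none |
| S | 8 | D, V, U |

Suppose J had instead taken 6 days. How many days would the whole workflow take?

23

Baseline: D→U→V→F→J = 6+1+4+6+8 = 25 → 25 days.
J is on the critical path; changing it to 6 makes that path 23 days.
The critical path is still D→U→V→F→J; finish is now 23 days.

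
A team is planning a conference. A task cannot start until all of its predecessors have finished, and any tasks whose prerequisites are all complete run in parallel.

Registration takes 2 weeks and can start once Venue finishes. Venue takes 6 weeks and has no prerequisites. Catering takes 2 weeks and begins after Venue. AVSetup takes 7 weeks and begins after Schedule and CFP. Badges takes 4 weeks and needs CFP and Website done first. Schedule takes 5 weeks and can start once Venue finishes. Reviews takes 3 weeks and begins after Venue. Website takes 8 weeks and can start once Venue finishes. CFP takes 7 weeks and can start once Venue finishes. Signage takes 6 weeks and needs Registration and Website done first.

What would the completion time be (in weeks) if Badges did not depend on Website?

Original critical path: Venue→CFP→AVSetup = 6+7+7 = 20 ⇒ 20 weeks.
Without Website→Badges, Badges's earliest start moves from 14 to 13.
After: Venue→CFP→AVSetup = 6+7+7 = 20 → 20 weeks.

20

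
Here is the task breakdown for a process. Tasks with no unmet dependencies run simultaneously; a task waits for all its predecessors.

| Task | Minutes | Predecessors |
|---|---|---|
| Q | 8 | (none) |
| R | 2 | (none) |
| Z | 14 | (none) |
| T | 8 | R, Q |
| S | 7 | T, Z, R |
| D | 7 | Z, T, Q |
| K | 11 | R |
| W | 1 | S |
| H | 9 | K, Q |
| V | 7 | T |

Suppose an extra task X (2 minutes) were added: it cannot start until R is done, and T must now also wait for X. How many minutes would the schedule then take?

Originally the schedule takes 24 minutes.
With X inserted, T now waits for max(R, Q, X).
New critical path: Q→T→S→W = 8+8+7+1 = 24 ⇒ 24 minutes.

24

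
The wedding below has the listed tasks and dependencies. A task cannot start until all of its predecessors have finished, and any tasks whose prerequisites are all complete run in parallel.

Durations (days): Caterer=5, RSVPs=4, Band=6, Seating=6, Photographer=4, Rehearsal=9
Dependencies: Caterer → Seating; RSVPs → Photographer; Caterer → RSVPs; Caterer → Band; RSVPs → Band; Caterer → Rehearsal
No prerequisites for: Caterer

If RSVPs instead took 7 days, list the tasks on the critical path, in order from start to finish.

Critical path before the change: Caterer→RSVPs→Band = 5+4+6 = 15 giving 15 days.
RSVPs is on the critical path; changing it to 7 makes that path 18 days.
The critical path is still Caterer→RSVPs→Band; finish is now 18 days.

Caterer, RSVPs, Band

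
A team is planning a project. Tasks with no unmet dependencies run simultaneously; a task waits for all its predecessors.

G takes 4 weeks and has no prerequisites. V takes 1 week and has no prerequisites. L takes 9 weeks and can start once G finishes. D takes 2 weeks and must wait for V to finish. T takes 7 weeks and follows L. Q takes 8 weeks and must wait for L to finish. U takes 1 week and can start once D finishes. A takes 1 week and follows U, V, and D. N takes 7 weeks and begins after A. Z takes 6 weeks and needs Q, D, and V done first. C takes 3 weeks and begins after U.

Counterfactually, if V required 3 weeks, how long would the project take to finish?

27

Baseline: G→L→Q→Z = 4+9+8+6 = 27 → 27 weeks.
V has 15 weeks of float (longest path through it is 12).
No other chain overtakes it, so the finish is 27 weeks.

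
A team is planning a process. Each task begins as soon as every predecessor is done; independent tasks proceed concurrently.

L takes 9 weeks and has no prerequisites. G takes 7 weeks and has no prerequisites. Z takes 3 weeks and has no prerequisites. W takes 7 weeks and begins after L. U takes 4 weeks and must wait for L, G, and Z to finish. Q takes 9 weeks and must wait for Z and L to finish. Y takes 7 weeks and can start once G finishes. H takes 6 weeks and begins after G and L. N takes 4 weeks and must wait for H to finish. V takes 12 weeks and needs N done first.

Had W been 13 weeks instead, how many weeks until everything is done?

Baseline: L→H→N→V = 9+6+4+12 = 31 → 31 weeks.
W has 15 weeks of float (longest path through it is 16).
No other chain overtakes it, so the finish is 31 weeks.

31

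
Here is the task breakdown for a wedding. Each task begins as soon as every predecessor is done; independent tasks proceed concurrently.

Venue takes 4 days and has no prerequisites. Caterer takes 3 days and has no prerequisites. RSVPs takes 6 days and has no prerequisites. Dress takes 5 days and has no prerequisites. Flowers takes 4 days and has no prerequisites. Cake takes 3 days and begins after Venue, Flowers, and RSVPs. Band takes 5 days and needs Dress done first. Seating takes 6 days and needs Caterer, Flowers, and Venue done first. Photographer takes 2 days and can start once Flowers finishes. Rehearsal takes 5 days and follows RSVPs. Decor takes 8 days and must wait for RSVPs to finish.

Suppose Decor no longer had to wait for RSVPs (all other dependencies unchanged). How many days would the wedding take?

11

Before: longest chain RSVPs→Decor = 6+8 = 14, finish 14.
Without RSVPs→Decor, Decor's earliest start moves from 6 to 0.
The longest chain is now RSVPs→Rehearsal = 6+5 = 11, so the wedding takes 11 days.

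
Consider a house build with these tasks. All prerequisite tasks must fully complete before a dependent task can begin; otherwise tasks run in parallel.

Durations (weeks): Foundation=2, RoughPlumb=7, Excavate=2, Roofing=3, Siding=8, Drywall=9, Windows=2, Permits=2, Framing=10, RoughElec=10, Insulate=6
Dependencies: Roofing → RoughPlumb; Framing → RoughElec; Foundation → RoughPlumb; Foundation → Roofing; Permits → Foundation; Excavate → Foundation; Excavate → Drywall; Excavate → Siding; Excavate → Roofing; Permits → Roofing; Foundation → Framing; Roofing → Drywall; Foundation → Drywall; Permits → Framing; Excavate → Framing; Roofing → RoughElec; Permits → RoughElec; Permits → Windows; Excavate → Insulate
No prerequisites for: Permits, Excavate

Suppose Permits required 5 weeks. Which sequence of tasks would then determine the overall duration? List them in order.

Critical path before the change: Permits→Foundation→Framing→RoughElec = 2+2+10+10 = 24 giving 24 weeks.
Permits is on the critical path; changing it to 5 makes that path 27 weeks.
No other chain overtakes it, so the finish is 27 weeks.

Permits, Foundation, Framing, RoughElec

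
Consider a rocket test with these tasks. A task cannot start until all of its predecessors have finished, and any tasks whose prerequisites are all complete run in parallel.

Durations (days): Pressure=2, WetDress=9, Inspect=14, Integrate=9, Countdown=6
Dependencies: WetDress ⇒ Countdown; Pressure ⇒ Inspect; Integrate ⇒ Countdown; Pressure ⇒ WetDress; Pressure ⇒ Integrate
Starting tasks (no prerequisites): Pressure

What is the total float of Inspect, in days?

Pressure→WetDress→Countdown = 2+9+6 = 17 sets the makespan at 17 days.
Inspect finishes as early as 16 and must finish by 17.
Float = 17 − 16 = 1.

1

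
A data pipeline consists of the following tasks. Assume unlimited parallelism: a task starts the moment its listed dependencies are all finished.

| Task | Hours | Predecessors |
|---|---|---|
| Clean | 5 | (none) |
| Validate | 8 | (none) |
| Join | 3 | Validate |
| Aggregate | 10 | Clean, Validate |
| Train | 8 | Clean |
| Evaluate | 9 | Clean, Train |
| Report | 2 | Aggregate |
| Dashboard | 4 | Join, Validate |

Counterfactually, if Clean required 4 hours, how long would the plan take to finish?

The binding path is Clean→Train→Evaluate = 5+8+9 = 22; finish at 22 hours.
Since Clean is critical, the -1 change carries straight to that chain (now 21 hours).
No other chain overtakes it, so the finish is 21 hours.

21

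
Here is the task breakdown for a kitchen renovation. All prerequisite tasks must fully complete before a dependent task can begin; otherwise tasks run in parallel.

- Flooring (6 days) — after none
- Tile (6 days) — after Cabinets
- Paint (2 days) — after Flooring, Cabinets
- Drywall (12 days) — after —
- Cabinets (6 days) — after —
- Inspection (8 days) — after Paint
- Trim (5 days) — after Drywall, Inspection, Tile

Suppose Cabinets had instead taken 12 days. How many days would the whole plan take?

Baseline: Cabinets→Paint→Inspection→Trim = 6+2+8+5 = 21 → 21 days.
Cabinets is on the critical path; changing it to 12 makes that path 27 days.
No other chain overtakes it, so the finish is 27 days.

27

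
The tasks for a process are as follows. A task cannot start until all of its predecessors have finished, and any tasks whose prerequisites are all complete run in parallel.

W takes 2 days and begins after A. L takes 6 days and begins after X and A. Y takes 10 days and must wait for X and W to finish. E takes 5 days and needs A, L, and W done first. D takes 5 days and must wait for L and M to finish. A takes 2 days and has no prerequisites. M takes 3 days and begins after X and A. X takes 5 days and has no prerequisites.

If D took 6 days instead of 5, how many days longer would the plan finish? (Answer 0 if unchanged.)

As given, the longest chain is X→L→D = 5+6+5 = 16, so the finish is 16 days.
Since D is critical, the +1 change carries straight to that chain (now 17 days).
No other chain overtakes it, so the finish is 17 days.
Change in finish: 17 − 16 = +1 days.

1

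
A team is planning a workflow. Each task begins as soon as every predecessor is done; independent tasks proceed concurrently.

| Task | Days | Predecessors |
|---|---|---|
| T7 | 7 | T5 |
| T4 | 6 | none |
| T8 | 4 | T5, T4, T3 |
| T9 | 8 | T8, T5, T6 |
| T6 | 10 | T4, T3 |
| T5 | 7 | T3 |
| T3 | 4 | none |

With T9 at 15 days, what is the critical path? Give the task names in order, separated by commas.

The binding path is T4→T6→T9 = 6+10+8 = 24; finish at 24 days.
T9 lies on that path, so at 15 days the path becomes 31 days.
No other chain overtakes it, so the finish is 31 days.

T4, T6, T9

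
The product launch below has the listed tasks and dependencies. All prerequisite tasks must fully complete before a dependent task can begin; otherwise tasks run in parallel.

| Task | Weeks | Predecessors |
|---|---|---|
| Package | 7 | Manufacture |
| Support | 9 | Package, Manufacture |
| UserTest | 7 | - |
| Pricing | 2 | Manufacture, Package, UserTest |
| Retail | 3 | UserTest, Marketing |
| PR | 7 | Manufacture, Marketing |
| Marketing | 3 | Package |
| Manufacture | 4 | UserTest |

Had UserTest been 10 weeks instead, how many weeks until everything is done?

31

The binding path is UserTest→Manufacture→Package→Marketing→PR = 7+4+7+3+7 = 28; finish at 28 weeks.
Since UserTest is critical, the +3 change carries straight to that chain (now 31 weeks).
No other chain overtakes it, so the finish is 31 weeks.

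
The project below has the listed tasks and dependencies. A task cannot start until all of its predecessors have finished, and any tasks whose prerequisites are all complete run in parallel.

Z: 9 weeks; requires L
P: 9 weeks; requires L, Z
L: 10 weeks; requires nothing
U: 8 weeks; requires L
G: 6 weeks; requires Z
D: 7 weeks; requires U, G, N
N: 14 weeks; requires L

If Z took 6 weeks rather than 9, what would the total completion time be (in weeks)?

31

The binding path is L→Z→G→D = 10+9+6+7 = 32; finish at 32 weeks.
Since Z is critical, the -3 change carries straight to that chain (now 29 weeks).
The binding chain switches to L→N→D = 10+14+7 = 31; finish 31 weeks.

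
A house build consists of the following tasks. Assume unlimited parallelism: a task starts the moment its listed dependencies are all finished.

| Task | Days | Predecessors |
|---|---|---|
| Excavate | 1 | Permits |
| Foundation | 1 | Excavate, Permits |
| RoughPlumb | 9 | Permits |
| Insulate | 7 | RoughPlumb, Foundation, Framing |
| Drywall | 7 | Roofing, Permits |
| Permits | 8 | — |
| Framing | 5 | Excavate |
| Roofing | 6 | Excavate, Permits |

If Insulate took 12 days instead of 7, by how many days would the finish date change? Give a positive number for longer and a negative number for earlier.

Critical path before the change: Permits→RoughPlumb→Insulate = 8+9+7 = 24 giving 24 days.
Since Insulate is critical, the +5 change carries straight to that chain (now 29 days).
That remains the longest chain; total 29 days.
Change in finish: 29 − 24 = +5 days.

5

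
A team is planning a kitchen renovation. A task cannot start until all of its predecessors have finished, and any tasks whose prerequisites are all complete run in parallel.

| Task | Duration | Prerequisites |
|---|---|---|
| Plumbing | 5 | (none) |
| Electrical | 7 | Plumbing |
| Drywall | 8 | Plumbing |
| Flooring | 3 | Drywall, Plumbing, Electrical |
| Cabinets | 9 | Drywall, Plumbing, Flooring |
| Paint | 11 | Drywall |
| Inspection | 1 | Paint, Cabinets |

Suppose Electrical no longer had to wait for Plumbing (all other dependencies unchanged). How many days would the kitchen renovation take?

26

Before: longest chain Plumbing→Drywall→Flooring→Cabinets→Inspection = 5+8+3+9+1 = 26, finish 26.
Without Plumbing→Electrical, Electrical's earliest start moves from 5 to 0.
New critical path: Plumbing→Drywall→Flooring→Cabinets→Inspection = 5+8+3+9+1 = 26 ⇒ 26 days.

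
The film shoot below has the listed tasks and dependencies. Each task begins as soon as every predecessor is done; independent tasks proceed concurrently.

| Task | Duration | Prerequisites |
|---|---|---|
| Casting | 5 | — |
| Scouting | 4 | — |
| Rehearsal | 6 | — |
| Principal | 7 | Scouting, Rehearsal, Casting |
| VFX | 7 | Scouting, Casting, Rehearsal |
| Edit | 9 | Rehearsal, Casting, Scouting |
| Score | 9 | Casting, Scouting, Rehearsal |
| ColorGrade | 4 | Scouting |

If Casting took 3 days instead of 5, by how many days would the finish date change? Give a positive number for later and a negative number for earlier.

The binding path is Rehearsal→Edit = 6+9 = 15; finish at 15 days.
Casting is off the critical path — its longest chain is 14 days, giving 1 of slack.
That remains the longest chain; total 15 days.
Change in finish: 15 − 15 = +0 days.

0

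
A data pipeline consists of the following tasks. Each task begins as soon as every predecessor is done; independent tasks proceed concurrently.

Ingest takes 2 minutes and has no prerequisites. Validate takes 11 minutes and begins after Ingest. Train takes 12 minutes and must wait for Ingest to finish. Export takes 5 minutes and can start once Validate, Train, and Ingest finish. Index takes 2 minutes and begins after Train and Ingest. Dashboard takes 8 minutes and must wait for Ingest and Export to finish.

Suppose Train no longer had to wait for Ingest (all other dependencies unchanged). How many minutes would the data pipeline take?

Original critical path: Ingest→Train→Export→Dashboard = 2+12+5+8 = 27 ⇒ 27 minutes.
Without Ingest→Train, Train's earliest start moves from 2 to 0.
New critical path: Ingest→Validate→Export→Dashboard = 2+11+5+8 = 26 ⇒ 26 minutes.

26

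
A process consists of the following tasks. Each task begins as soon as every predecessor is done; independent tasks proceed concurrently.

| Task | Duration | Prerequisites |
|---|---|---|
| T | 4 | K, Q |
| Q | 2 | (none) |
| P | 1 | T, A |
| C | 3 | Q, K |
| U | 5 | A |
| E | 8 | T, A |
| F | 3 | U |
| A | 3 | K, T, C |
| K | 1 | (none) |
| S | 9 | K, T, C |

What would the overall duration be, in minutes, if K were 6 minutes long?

As given, the longest chain is Q→T→A→U→F = 2+4+3+5+3 = 17, so the finish is 17 minutes.
The longest path through K is only 16 minutes, so K has float 1.
The binding chain switches to K→T→A→U→F = 6+4+3+5+3 = 21; finish 21 minutes.

21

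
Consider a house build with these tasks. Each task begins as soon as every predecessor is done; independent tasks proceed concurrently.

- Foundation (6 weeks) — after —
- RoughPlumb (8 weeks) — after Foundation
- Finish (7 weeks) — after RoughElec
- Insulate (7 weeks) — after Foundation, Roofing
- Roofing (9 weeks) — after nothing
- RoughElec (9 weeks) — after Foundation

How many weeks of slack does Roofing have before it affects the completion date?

6

The longest chain is Foundation→RoughElec→Finish = 6+9+7 = 22; overall finish 22 weeks.
Longest path through Roofing: 16 weeks (earliest finish 9, latest finish 15).
Slack of Roofing = 6 − 0 = 6 weeks.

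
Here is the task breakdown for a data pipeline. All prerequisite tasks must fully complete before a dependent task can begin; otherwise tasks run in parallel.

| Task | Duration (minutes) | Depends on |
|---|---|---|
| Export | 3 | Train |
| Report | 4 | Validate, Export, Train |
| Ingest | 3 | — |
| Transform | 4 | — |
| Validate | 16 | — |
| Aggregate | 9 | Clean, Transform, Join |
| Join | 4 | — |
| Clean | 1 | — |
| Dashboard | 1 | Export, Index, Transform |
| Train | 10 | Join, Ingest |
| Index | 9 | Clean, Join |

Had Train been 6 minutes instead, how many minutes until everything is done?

The binding path is Join→Train→Export→Report = 4+10+3+4 = 21; finish at 21 minutes.
Train lies on that path, so at 6 minutes the path becomes 17 minutes.
The binding chain switches to Validate→Report = 16+4 = 20; finish 20 minutes.

20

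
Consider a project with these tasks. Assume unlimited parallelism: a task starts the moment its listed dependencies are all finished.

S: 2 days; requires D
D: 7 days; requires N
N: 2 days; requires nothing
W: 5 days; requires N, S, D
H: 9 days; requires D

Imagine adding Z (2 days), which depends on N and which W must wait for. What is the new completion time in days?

Originally the project takes 18 days.
With Z inserted, W now waits for max(N, S, D, Z).
New critical path: N→D→H = 2+7+9 = 18 ⇒ 18 days.

18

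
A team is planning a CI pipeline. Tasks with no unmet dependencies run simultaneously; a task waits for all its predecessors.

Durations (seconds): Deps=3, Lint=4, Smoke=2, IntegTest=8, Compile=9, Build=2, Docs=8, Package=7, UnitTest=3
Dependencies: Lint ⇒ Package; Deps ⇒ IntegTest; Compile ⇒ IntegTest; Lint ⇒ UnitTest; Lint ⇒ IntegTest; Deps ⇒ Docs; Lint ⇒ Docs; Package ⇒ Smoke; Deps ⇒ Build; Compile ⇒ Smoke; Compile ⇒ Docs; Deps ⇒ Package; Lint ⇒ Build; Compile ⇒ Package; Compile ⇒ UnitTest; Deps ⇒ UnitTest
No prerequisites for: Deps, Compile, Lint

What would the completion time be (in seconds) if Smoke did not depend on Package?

17

Original critical path: Compile→Package→Smoke = 9+7+2 = 18 ⇒ 18 seconds.
Without Package→Smoke, Smoke's earliest start moves from 16 to 9.
The longest chain is now Compile→IntegTest = 9+8 = 17, so the job takes 17 seconds.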